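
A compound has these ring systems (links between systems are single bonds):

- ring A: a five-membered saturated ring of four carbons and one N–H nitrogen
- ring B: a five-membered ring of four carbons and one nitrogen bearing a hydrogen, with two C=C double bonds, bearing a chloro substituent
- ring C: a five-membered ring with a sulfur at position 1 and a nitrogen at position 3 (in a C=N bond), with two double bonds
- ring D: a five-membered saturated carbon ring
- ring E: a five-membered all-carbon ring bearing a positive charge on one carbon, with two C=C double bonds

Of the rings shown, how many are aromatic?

2

Ring A has only sp³ atoms, so it is not fully conjugated — not aromatic (pyrrolidine).
Ring B is planar and fully conjugated; 2 ring double bonds (4 π electrons) plus a heteroatom lone pair (2) give 6 π electrons. Since 6 = 4n+2 (n=1), ring B is aromatic (pyrrole).
Ring C is fully conjugated (every ring atom contributes a p orbital); 2 ring double bonds (4 π electrons) plus a heteroatom lone pair (2) give 6 π electrons. That satisfies 4n+2 with n=1, so ring C is aromatic (thiazole).
Ring D has only sp³ atoms, so it is not fully conjugated — not aromatic (cyclopentane).
Ring E has only sp² ring atoms; a planar conformation would have a fully conjugated π system of 4 electrons. But 4 = 4(1), which is 4n not 4n+2, so ring E is not aromatic (cyclopentadienyl cation).
Aromatic: B, C. Total: 2.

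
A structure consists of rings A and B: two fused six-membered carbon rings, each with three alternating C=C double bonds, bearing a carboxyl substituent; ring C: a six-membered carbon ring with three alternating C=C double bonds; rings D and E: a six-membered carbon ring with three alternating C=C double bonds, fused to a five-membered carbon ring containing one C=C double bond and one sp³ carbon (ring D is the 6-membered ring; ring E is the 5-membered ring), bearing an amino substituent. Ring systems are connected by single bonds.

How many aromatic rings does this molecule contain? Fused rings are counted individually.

Rings A and B form a fused bicyclic system with 10 sp² atoms and 10 π electrons from ring double bonds. 10 = 4(2)+2, so the system is aromatic and both rings count as aromatic (naphthalene).
Ring C is fully conjugated (every ring atom contributes a p orbital); 3 ring double bonds give 6 π electrons. 6 = 4(1)+2, so ring C is aromatic (benzene).
Ring D has a continuous p-orbital overlap around the ring; 3 ring double bonds give 6 π electrons. That satisfies 4n+2 with n=1, so ring D is aromatic (benzene ring).
Ring E has one sp³ carbon, so it is not fully conjugated — not aromatic (cyclopentene ring).
Aromatic: A, B, C, D. Total: 4.

4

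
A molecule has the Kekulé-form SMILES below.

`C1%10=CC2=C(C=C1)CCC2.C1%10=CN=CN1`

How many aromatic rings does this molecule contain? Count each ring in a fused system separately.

2

The SMILES encodes a six-membered carbon ring with three alternating C=C double bonds, fused to a saturated five-membered carbon ring; a five-membered ring with nitrogens at positions 1 and 3 (one bearing H, one in a C=N bond) and two double bonds.
The 6-membered ring has a continuous p-orbital overlap around the ring; 3 ring double bonds give 6 π electrons. Since 6 = 4n+2 (n=1), it is aromatic (benzene ring).
The 5-membered ring has three sp³ carbons, so it is not fully conjugated — not aromatic (cyclopentane ring).
The 5-membered ring with two nitrogens (one N–H, one =N–) is fully conjugated (every ring atom contributes a p orbital); 2 ring double bonds (4 π electrons) plus a heteroatom lone pair (2) give 6 π electrons. 6 = 4(1)+2, so it is aromatic (imidazole).
2 of the 3 rings are aromatic. Total: 2.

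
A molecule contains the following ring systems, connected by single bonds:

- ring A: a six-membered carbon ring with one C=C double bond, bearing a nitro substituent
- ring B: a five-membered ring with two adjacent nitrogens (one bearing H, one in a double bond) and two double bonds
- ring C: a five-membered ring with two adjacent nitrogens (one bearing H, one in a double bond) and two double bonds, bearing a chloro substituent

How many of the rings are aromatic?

2

Ring A has four sp³ carbons, so it is not fully conjugated — not aromatic (cyclohexene).
Ring B has a continuous p-orbital overlap around the ring; 2 ring double bonds (4 π electrons) plus a heteroatom lone pair (2) give 6 π electrons. 6 = 4(1)+2, so ring B is aromatic (pyrazole).
Ring C has a continuous p-orbital overlap around the ring; 2 ring double bonds (4 π electrons) plus a heteroatom lone pair (2) give 6 π electrons. That satisfies 4n+2 with n=1, so ring C is aromatic (pyrazole).
Aromatic: B, C. Total: 2.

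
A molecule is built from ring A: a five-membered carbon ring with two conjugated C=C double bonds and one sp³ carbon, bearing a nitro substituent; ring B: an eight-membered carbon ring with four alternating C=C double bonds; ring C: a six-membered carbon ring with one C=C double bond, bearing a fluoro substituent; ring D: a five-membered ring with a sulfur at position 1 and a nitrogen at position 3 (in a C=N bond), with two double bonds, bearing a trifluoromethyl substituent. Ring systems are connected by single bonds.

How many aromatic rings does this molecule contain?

1

Ring A has one sp³ carbon, so it is not fully conjugated — not aromatic (cyclopentadiene).
Ring B has only sp² ring atoms; a planar conformation would have a fully conjugated π system of 8 electrons. But 8 = 4(2), which is 4n not 4n+2, so ring B is not aromatic (cyclooctatetraene) — cyclooctatetraene distorts into a non-planar tub to avoid antiaromaticity.
Ring C has four sp³ carbons, so it is not fully conjugated — not aromatic (cyclohexene).
Ring D is planar and fully conjugated; 2 ring double bonds (4 π electrons) plus a heteroatom lone pair (2) give 6 π electrons. 6 = 4(1)+2, so ring D is aromatic (thiazole).
Aromatic: D. Total: 1.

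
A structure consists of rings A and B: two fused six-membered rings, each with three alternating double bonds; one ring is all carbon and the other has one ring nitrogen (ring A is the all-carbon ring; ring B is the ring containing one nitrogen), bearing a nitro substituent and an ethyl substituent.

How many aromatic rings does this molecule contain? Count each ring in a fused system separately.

2

Rings A and B form a fused bicyclic system (with one nitrogen) with 10 sp² atoms and 10 π electrons from ring double bonds. 10 = 4(2)+2, so the system is aromatic and both rings count as aromatic (quinoline).
Aromatic: A, B. Total: 2.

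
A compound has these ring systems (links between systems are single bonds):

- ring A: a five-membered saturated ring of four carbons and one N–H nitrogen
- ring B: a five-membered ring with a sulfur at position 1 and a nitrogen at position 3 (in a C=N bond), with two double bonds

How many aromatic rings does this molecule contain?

1

Ring A has only sp³ atoms, so it is not fully conjugated — not aromatic (pyrrolidine).
Ring B is planar and fully conjugated; 2 ring double bonds (4 π electrons) plus a heteroatom lone pair (2) give 6 π electrons. 6 = 4(1)+2, so ring B is aromatic (thiazole).
Aromatic: B. Total: 1.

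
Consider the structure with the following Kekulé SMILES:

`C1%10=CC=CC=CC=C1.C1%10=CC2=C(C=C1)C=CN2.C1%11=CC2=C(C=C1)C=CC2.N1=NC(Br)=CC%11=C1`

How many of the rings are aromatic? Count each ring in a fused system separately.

The SMILES encodes an eight-membered carbon ring with four alternating C=C double bonds; a six-membered carbon ring with three alternating C=C double bonds, fused to a five-membered ring containing one N–H nitrogen and two C=C double bonds; a six-membered carbon ring with three alternating C=C double bonds, fused to a five-membered carbon ring containing one C=C double bond and one sp³ carbon; a six-membered ring with two adjacent nitrogens and three alternating double bonds.
The 8-membered ring has only sp² ring atoms; a planar conformation would have a fully conjugated π system of 8 electrons. But 8 = 4(2), which is 4n not 4n+2, so it is not aromatic (cyclooctatetraene) — cyclooctatetraene distorts into a non-planar tub to avoid antiaromaticity.
The fused 6/5-membered bicyclic (with one N–H) is a single π system with 9 sp² atoms and 10 π electrons from ring double bonds plus a heteroatom lone pair. 10 = 4(2)+2, so the system is aromatic and both rings count as aromatic (indole).
The 6-membered ring is planar and fully conjugated; 3 ring double bonds give 6 π electrons. That satisfies 4n+2 with n=1, so it is aromatic (benzene ring).
The 5-membered ring has one sp³ carbon, so it is not fully conjugated — not aromatic (cyclopentene ring).
The 6-membered ring with two nitrogens (1,2) is planar and fully conjugated; 3 ring double bonds give 6 π electrons. Since 6 = 4n+2 (n=1), it is aromatic (pyridazine).
4 of the 6 rings are aromatic. Total: 4.

4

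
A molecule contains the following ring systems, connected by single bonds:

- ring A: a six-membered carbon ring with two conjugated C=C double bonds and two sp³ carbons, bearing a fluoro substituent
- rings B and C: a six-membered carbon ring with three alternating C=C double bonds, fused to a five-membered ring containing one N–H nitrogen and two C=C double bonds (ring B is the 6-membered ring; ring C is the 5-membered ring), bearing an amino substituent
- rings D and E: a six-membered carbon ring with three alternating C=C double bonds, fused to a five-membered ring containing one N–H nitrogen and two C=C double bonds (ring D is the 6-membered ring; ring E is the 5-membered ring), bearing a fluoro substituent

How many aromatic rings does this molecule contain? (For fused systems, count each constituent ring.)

Ring A has two sp³ carbons, so it is not fully conjugated — not aromatic (1,3-cyclohexadiene).
Rings B and C form a fused bicyclic system (with one N–H) with 9 sp² atoms and 10 π electrons from ring double bonds plus a heteroatom lone pair. 10 = 4(2)+2, so the system is aromatic and both rings count as aromatic (indole).
Rings D and E form a fused bicyclic system (with one N–H) with 9 sp² atoms and 10 π electrons from ring double bonds plus a heteroatom lone pair. 10 = 4(2)+2, so the system is aromatic and both rings count as aromatic (indole).
Aromatic: B, C, D, E. Total: 4.

4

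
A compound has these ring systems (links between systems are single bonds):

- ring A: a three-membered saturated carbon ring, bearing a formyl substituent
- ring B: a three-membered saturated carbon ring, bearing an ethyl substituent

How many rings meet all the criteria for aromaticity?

Ring A has only sp³ atoms, so it is not fully conjugated — not aromatic (cyclopropane).
Ring B has only sp³ atoms, so it is not fully conjugated — not aromatic (cyclopropane).
No ring is aromatic. Total: 0.

0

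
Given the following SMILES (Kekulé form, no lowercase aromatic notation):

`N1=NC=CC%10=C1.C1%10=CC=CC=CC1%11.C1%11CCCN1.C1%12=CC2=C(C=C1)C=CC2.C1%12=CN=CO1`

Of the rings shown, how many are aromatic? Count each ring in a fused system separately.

3

The SMILES encodes a six-membered ring with two adjacent nitrogens and three alternating double bonds; a seven-membered carbon ring with three C=C double bonds and one sp³ carbon; a five-membered saturated ring of four carbons and one N–H nitrogen; a six-membered carbon ring with three alternating C=C double bonds, fused to a five-membered carbon ring containing one C=C double bond and one sp³ carbon; a five-membered ring with an oxygen at position 1 and a nitrogen at position 3 (in a C=N bond), with two double bonds.
The 6-membered ring with two nitrogens (1,2) is planar and fully conjugated; 3 ring double bonds give 6 π electrons. Since 6 = 4n+2 (n=1), it is aromatic (pyridazine).
The 7-membered ring has one sp³ carbon, so it is not fully conjugated — not aromatic (cycloheptatriene).
The 5-membered ring with one N–H has only sp³ atoms, so it is not fully conjugated — not aromatic (pyrrolidine).
The 6-membered ring has a continuous p-orbital overlap around the ring; 3 ring double bonds give 6 π electrons. That satisfies 4n+2 with n=1, so it is aromatic (benzene ring).
The 5-membered ring has one sp³ carbon, so it is not fully conjugated — not aromatic (cyclopentene ring).
The 5-membered ring with one oxygen and one =N– has a continuous p-orbital overlap around the ring; 2 ring double bonds (4 π electrons) plus a heteroatom lone pair (2) give 6 π electrons. That satisfies 4n+2 with n=1, so it is aromatic (oxazole).
3 of the 6 rings are aromatic. Total: 3.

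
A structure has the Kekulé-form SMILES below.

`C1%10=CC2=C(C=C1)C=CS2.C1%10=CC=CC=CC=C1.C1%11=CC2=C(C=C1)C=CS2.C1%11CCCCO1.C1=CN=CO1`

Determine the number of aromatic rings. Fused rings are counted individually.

5

The SMILES encodes a six-membered carbon ring with three alternating C=C double bonds, fused to a five-membered ring containing one sulfur and two C=C double bonds; an eight-membered carbon ring with four alternating C=C double bonds; a six-membered carbon ring with three alternating C=C double bonds, fused to a five-membered ring containing one sulfur and two C=C double bonds; a six-membered saturated ring of five carbons and one oxygen; a five-membered ring with an oxygen at position 1 and a nitrogen at position 3 (in a C=N bond), with two double bonds.
The fused 6/5-membered bicyclic (with one sulfur) is a single π system with 9 sp² atoms and 10 π electrons from ring double bonds plus a heteroatom lone pair. 10 = 4(2)+2, so the system is aromatic and both rings count as aromatic (benzothiophene).
The 8-membered ring has only sp² ring atoms; a planar conformation would have a fully conjugated π system of 8 electrons. But 8 = 4(2), which is 4n not 4n+2, so it is not aromatic (cyclooctatetraene) — cyclooctatetraene distorts into a non-planar tub to avoid antiaromaticity.
The fused 6/5-membered bicyclic (with one sulfur) is a single π system with 9 sp² atoms and 10 π electrons from ring double bonds plus a heteroatom lone pair. 10 = 4(2)+2, so the system is aromatic and both rings count as aromatic (benzothiophene).
The 6-membered ring with one oxygen has only sp³ atoms, so it is not fully conjugated — not aromatic (tetrahydropyran).
The 5-membered ring with one oxygen and one =N– has a continuous p-orbital overlap around the ring; 2 ring double bonds (4 π electrons) plus a heteroatom lone pair (2) give 6 π electrons. 6 = 4(1)+2, so it is aromatic (oxazole).
5 of the 7 rings are aromatic. Total: 5.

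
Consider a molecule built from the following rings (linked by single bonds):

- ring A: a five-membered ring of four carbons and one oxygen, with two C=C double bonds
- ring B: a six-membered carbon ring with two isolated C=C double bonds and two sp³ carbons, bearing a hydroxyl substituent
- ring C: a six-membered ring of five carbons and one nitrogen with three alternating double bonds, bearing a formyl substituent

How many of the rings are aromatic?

2

Ring A is fully conjugated (every ring atom contributes a p orbital); 2 ring double bonds (4 π electrons) plus a heteroatom lone pair (2) give 6 π electrons. Since 6 = 4n+2 (n=1), ring A is aromatic (furan).
Ring B has two sp³ carbons, so it is not fully conjugated — not aromatic (1,4-cyclohexadiene).
Ring C is fully conjugated (every ring atom contributes a p orbital); 3 ring double bonds give 6 π electrons. 6 = 4(1)+2, so ring C is aromatic (pyridine).
Aromatic: A, C. Total: 2.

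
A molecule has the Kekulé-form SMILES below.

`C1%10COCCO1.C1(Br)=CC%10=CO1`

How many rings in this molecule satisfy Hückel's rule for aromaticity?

The SMILES encodes a six-membered saturated ring with oxygens at positions 1 and 4; a five-membered ring of four carbons and one oxygen, with two C=C double bonds.
The 6-membered ring with two oxygens (1,4) has only sp³ atoms, so it is not fully conjugated — not aromatic (1,4-dioxane).
The 5-membered ring with one oxygen is planar and fully conjugated; 2 ring double bonds (4 π electrons) plus a heteroatom lone pair (2) give 6 π electrons. That satisfies 4n+2 with n=1, so it is aromatic (furan).
1 of the 2 rings is aromatic. Total: 1.

1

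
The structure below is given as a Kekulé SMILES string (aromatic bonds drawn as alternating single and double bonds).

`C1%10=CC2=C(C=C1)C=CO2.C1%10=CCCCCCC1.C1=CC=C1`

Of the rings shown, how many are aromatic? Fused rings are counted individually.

The SMILES encodes a six-membered carbon ring with three alternating C=C double bonds, fused to a five-membered ring containing one oxygen and two C=C double bonds; an eight-membered carbon ring with one C=C double bond; a four-membered carbon ring with two alternating C=C double bonds.
The fused 6/5-membered bicyclic (with one oxygen) is a single π system with 9 sp² atoms and 10 π electrons from ring double bonds plus a heteroatom lone pair. 10 = 4(2)+2, so the system is aromatic and both rings count as aromatic (benzofuran).
The 8-membered ring has six sp³ carbons, so it is not fully conjugated — not aromatic (cyclooctene).
The 4-membered ring has only sp² ring atoms; a planar conformation would have a fully conjugated π system of 4 electrons. But 4 = 4(1), which is 4n not 4n+2, so it is not aromatic (cyclobutadiene) — cyclobutadiene is antiaromatic and distorts to a rectangle.
2 of the 4 rings are aromatic. Total: 2.

2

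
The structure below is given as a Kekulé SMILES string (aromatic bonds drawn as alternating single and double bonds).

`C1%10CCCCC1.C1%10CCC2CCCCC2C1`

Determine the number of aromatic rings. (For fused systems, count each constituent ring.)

0

The SMILES encodes a six-membered saturated carbon ring; two fused six-membered saturated carbon rings.
The 6-membered ring has only sp³ atoms, so it is not fully conjugated — not aromatic (cyclohexane).
The second 6-membered ring has only sp³ atoms, so it is not fully conjugated — not aromatic (cyclohexane ring).
The third 6-membered ring has only sp³ atoms, so it is not fully conjugated — not aromatic (cyclohexane ring).
None of the rings are aromatic. Total: 0.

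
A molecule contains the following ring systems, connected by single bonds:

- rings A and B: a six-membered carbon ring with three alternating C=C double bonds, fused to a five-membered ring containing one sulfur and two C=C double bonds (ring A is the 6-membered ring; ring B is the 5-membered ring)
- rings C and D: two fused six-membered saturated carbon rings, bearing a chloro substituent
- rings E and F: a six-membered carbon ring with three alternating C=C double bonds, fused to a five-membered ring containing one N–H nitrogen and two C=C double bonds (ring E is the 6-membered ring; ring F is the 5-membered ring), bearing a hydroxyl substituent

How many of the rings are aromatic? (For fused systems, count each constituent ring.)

Rings A and B form a fused bicyclic system (with one sulfur) with 9 sp² atoms and 10 π electrons from ring double bonds plus a heteroatom lone pair. 10 = 4(2)+2, so the system is aromatic and both rings count as aromatic (benzothiophene).
Ring C has only sp³ atoms, so it is not fully conjugated — not aromatic (cyclohexane ring).
Ring D has only sp³ atoms, so it is not fully conjugated — not aromatic (cyclohexane ring).
Rings E and F form a fused bicyclic system (with one N–H) with 9 sp² atoms and 10 π electrons from ring double bonds plus a heteroatom lone pair. 10 = 4(2)+2, so the system is aromatic and both rings count as aromatic (indole).
Aromatic: A, B, E, F. Total: 4.

4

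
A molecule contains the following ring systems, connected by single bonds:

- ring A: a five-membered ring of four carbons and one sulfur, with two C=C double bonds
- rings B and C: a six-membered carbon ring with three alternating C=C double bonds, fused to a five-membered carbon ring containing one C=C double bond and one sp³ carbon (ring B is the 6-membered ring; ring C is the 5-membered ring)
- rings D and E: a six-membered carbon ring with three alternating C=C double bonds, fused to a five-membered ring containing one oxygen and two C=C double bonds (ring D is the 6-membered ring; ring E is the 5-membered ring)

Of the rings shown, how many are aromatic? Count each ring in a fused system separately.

4

Ring A has a continuous p-orbital overlap around the ring; 2 ring double bonds (4 π electrons) plus a heteroatom lone pair (2) give 6 π electrons. 6 = 4(1)+2, so ring A is aromatic (thiophene).
Ring B has a continuous p-orbital overlap around the ring; 3 ring double bonds give 6 π electrons. That satisfies 4n+2 with n=1, so ring B is aromatic (benzene ring).
Ring C has one sp³ carbon, so it is not fully conjugated — not aromatic (cyclopentene ring).
Rings D and E form a fused bicyclic system (with one oxygen) with 9 sp² atoms and 10 π electrons from ring double bonds plus a heteroatom lone pair. 10 = 4(2)+2, so the system is aromatic and both rings count as aromatic (benzofuran).
Aromatic: A, B, D, E. Total: 4.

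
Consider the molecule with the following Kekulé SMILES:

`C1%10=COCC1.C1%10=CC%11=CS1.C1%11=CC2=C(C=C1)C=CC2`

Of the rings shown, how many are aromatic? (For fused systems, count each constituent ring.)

The SMILES encodes a five-membered ring of four carbons and one oxygen, with one C=C double bond and two sp³ carbons; a five-membered ring of four carbons and one sulfur, with two C=C double bonds; a six-membered carbon ring with three alternating C=C double bonds, fused to a five-membered carbon ring containing one C=C double bond and one sp³ carbon.
The 5-membered ring with one oxygen has two sp³ carbons, so it is not fully conjugated — not aromatic (2,3-dihydrofuran).
The 5-membered ring with one sulfur is planar and fully conjugated; 2 ring double bonds (4 π electrons) plus a heteroatom lone pair (2) give 6 π electrons. Since 6 = 4n+2 (n=1), it is aromatic (thiophene).
The 6-membered ring is fully conjugated (every ring atom contributes a p orbital); 3 ring double bonds give 6 π electrons. 6 = 4(1)+2, so it is aromatic (benzene ring).
The 5-membered ring has one sp³ carbon, so it is not fully conjugated — not aromatic (cyclopentene ring).
2 of the 4 rings are aromatic. Total: 2.

2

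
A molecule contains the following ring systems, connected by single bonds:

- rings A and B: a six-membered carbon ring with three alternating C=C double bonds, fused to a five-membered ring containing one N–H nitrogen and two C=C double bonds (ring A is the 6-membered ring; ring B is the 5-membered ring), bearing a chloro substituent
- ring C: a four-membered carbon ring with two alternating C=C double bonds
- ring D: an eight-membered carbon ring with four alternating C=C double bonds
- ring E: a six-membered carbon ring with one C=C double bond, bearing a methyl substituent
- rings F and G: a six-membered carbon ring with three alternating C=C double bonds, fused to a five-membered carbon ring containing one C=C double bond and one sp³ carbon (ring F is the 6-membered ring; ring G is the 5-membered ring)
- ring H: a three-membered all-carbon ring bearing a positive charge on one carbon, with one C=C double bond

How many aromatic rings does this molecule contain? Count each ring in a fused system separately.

4

Rings A and B form a fused bicyclic system (with one N–H) with 9 sp² atoms and 10 π electrons from ring double bonds plus a heteroatom lone pair. 10 = 4(2)+2, so the system is aromatic and both rings count as aromatic (indole).
Ring C has only sp² ring atoms; a planar conformation would have a fully conjugated π system of 4 electrons. But 4 = 4(1), which is 4n not 4n+2, so ring C is not aromatic (cyclobutadiene) — cyclobutadiene is antiaromatic and distorts to a rectangle.
Ring D has only sp² ring atoms; a planar conformation would have a fully conjugated π system of 8 electrons. But 8 = 4(2), which is 4n not 4n+2, so ring D is not aromatic (cyclooctatetraene) — cyclooctatetraene distorts into a non-planar tub to avoid antiaromaticity.
Ring E has four sp³ carbons, so it is not fully conjugated — not aromatic (cyclohexene).
Ring F is planar and fully conjugated; 3 ring double bonds give 6 π electrons. 6 = 4(1)+2, so ring F is aromatic (benzene ring).
Ring G has one sp³ carbon, so it is not fully conjugated — not aromatic (cyclopentene ring).
Ring H is fully conjugated (every ring atom contributes a p orbital); 1 ring double bond (2 π electrons) plus the carbocation's empty p orbital (0, but keeps the ring conjugated) give 2 π electrons. Since 2 = 4n+2 (n=0), ring H is aromatic (cyclopropenyl cation).
Aromatic: A, B, F, H. Total: 4.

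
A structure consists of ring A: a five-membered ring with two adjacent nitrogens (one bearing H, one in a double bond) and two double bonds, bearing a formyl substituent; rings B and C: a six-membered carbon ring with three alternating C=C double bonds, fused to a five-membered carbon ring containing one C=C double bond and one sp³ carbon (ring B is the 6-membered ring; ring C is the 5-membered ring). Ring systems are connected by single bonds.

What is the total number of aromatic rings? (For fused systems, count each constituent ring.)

Ring A is fully conjugated (every ring atom contributes a p orbital); 2 ring double bonds (4 π electrons) plus a heteroatom lone pair (2) give 6 π electrons. That satisfies 4n+2 with n=1, so ring A is aromatic (pyrazole).
Ring B is planar and fully conjugated; 3 ring double bonds give 6 π electrons. 6 = 4(1)+2, so ring B is aromatic (benzene ring).
Ring C has one sp³ carbon, so it is not fully conjugated — not aromatic (cyclopentene ring).
Aromatic: A, B. Total: 2.

2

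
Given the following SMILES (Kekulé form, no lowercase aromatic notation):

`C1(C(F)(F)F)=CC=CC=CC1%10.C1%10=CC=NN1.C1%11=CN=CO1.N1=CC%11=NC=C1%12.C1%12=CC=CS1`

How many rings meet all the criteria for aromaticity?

4

The SMILES encodes a seven-membered carbon ring with three C=C double bonds and one sp³ carbon; a five-membered ring with two adjacent nitrogens (one bearing H, one in a double bond) and two double bonds; a five-membered ring with an oxygen at position 1 and a nitrogen at position 3 (in a C=N bond), with two double bonds; a six-membered ring with nitrogens at positions 1 and 4 and three alternating double bonds; a five-membered ring of four carbons and one sulfur, with two C=C double bonds.
The 7-membered ring has one sp³ carbon, so it is not fully conjugated — not aromatic (cycloheptatriene).
The 5-membered ring with two adjacent nitrogens (one N–H, one =N–) has a continuous p-orbital overlap around the ring; 2 ring double bonds (4 π electrons) plus a heteroatom lone pair (2) give 6 π electrons. Since 6 = 4n+2 (n=1), it is aromatic (pyrazole).
The 5-membered ring with one oxygen and one =N– is planar and fully conjugated; 2 ring double bonds (4 π electrons) plus a heteroatom lone pair (2) give 6 π electrons. 6 = 4(1)+2, so it is aromatic (oxazole).
The 6-membered ring with two nitrogens (1,4) is fully conjugated (every ring atom contributes a p orbital); 3 ring double bonds give 6 π electrons. Since 6 = 4n+2 (n=1), it is aromatic (pyrazine).
The 5-membered ring with one sulfur is planar and fully conjugated; 2 ring double bonds (4 π electrons) plus a heteroatom lone pair (2) give 6 π electrons. 6 = 4(1)+2, so it is aromatic (thiophene).
4 of the 5 rings are aromatic. Total: 4.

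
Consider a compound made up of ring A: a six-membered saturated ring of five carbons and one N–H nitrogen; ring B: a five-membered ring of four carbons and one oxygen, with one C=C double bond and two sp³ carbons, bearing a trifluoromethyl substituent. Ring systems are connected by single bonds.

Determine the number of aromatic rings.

0

Ring A has only sp³ atoms, so it is not fully conjugated — not aromatic (piperidine).
Ring B has two sp³ carbons, so it is not fully conjugated — not aromatic (2,3-dihydrofuran).
No ring is aromatic. Total: 0.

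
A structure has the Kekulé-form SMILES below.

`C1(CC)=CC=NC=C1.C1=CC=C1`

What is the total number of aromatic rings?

The SMILES encodes a six-membered ring of five carbons and one nitrogen with three alternating double bonds; a four-membered carbon ring with two alternating C=C double bonds.
The 6-membered ring with one nitrogen has a continuous p-orbital overlap around the ring; 3 ring double bonds give 6 π electrons. That satisfies 4n+2 with n=1, so it is aromatic (pyridine).
The 4-membered ring has only sp² ring atoms; a planar conformation would have a fully conjugated π system of 4 electrons. But 4 = 4(1), which is 4n not 4n+2, so it is not aromatic (cyclobutadiene) — cyclobutadiene is antiaromatic and distorts to a rectangle.
1 of the 2 rings is aromatic. Total: 1.

1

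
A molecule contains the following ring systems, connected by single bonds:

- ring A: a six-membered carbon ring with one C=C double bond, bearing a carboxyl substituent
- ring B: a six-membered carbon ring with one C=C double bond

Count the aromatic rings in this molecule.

0

Ring A has four sp³ carbons, so it is not fully conjugated — not aromatic (cyclohexene).
Ring B has four sp³ carbons, so it is not fully conjugated — not aromatic (cyclohexene).
No ring is aromatic. Total: 0.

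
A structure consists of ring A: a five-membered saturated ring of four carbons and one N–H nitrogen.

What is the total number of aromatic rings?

Ring A has only sp³ atoms, so it is not fully conjugated — not aromatic (pyrrolidine).

0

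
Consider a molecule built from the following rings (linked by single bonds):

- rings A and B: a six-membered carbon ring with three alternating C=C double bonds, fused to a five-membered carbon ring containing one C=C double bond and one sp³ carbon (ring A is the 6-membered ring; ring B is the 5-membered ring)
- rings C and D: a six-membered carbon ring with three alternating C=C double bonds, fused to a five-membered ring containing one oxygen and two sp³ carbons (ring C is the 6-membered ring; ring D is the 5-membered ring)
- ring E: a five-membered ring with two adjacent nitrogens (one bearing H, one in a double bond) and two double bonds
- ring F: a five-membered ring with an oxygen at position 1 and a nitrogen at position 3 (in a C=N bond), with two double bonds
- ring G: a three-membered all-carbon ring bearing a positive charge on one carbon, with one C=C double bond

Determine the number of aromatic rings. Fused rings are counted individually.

5

Ring A is planar and fully conjugated; 3 ring double bonds give 6 π electrons. Since 6 = 4n+2 (n=1), ring A is aromatic (benzene ring).
Ring B has one sp³ carbon, so it is not fully conjugated — not aromatic (cyclopentene ring).
Ring C has a continuous p-orbital overlap around the ring; 3 ring double bonds give 6 π electrons. 6 = 4(1)+2, so ring C is aromatic (benzene ring).
Ring D has two sp³ carbons, so it is not fully conjugated — not aromatic (oxolane ring).
Ring E is planar and fully conjugated; 2 ring double bonds (4 π electrons) plus a heteroatom lone pair (2) give 6 π electrons. That satisfies 4n+2 with n=1, so ring E is aromatic (pyrazole).
Ring F has a continuous p-orbital overlap around the ring; 2 ring double bonds (4 π electrons) plus a heteroatom lone pair (2) give 6 π electrons. That satisfies 4n+2 with n=1, so ring F is aromatic (oxazole).
Ring G has a continuous p-orbital overlap around the ring; 1 ring double bond (2 π electrons) plus the carbocation's empty p orbital (0, but keeps the ring conjugated) give 2 π electrons. Since 2 = 4n+2 (n=0), ring G is aromatic (cyclopropenyl cation).
Aromatic: A, C, E, F, G. Total: 5.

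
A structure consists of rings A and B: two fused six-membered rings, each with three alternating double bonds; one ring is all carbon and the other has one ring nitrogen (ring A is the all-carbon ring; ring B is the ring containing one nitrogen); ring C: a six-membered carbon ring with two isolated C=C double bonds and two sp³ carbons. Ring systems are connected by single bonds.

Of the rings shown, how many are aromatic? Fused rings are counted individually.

Rings A and B form a fused bicyclic system (with one nitrogen) with 10 sp² atoms and 10 π electrons from ring double bonds. 10 = 4(2)+2, so the system is aromatic and both rings count as aromatic (quinoline).
Ring C has two sp³ carbons, so it is not fully conjugated — not aromatic (1,4-cyclohexadiene).
Aromatic: A, B. Total: 2.

2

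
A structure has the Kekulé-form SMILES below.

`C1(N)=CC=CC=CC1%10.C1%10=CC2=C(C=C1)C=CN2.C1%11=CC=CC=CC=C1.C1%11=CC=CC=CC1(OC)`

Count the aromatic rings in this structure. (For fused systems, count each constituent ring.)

2

The SMILES encodes a seven-membered carbon ring with three C=C double bonds and one sp³ carbon; a six-membered carbon ring with three alternating C=C double bonds, fused to a five-membered ring containing one N–H nitrogen and two C=C double bonds; an eight-membered carbon ring with four alternating C=C double bonds; a seven-membered carbon ring with three C=C double bonds and one sp³ carbon.
The 7-membered ring has one sp³ carbon, so it is not fully conjugated — not aromatic (cycloheptatriene).
The fused 6/5-membered bicyclic (with one N–H) is a single π system with 9 sp² atoms and 10 π electrons from ring double bonds plus a heteroatom lone pair. 10 = 4(2)+2, so the system is aromatic and both rings count as aromatic (indole).
The 8-membered ring has only sp² ring atoms; a planar conformation would have a fully conjugated π system of 8 electrons. But 8 = 4(2), which is 4n not 4n+2, so it is not aromatic (cyclooctatetraene) — cyclooctatetraene distorts into a non-planar tub to avoid antiaromaticity.
The second 7-membered ring has one sp³ carbon, so it is not fully conjugated — not aromatic (cycloheptatriene).
2 of the 5 rings are aromatic. Total: 2.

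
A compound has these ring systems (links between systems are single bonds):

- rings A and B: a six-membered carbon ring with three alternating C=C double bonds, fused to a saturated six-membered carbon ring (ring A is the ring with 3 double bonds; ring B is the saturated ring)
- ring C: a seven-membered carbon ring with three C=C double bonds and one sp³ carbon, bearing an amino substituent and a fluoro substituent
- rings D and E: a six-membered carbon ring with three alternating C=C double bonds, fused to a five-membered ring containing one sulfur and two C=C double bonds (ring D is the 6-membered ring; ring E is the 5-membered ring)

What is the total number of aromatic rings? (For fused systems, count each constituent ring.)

3

Ring A has a continuous p-orbital overlap around the ring; 3 ring double bonds give 6 π electrons. 6 = 4(1)+2, so ring A is aromatic (benzene ring).
Ring B has four sp³ carbons, so it is not fully conjugated — not aromatic (cyclohexane ring).
Ring C has one sp³ carbon, so it is not fully conjugated — not aromatic (cycloheptatriene).
Rings D and E form a fused bicyclic system (with one sulfur) with 9 sp² atoms and 10 π electrons from ring double bonds plus a heteroatom lone pair. 10 = 4(2)+2, so the system is aromatic and both rings count as aromatic (benzothiophene).
Aromatic: A, D, E. Total: 3.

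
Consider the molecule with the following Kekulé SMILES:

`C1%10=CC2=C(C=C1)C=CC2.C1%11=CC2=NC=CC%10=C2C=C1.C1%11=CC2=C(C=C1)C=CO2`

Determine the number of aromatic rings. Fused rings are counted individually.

The SMILES encodes a six-membered carbon ring with three alternating C=C double bonds, fused to a five-membered carbon ring containing one C=C double bond and one sp³ carbon; two fused six-membered rings, each with three alternating double bonds; one ring is all carbon and the other has one ring nitrogen; a six-membered carbon ring with three alternating C=C double bonds, fused to a five-membered ring containing one oxygen and two C=C double bonds.
The 6-membered ring is fully conjugated (every ring atom contributes a p orbital); 3 ring double bonds give 6 π electrons. 6 = 4(1)+2, so it is aromatic (benzene ring).
The 5-membered ring has one sp³ carbon, so it is not fully conjugated — not aromatic (cyclopentene ring).
The fused 6/6-membered bicyclic (with one nitrogen) is a single π system with 10 sp² atoms and 10 π electrons from ring double bonds. 10 = 4(2)+2, so the system is aromatic and both rings count as aromatic (quinoline).
The fused 6/5-membered bicyclic (with one oxygen) is a single π system with 9 sp² atoms and 10 π electrons from ring double bonds plus a heteroatom lone pair. 10 = 4(2)+2, so the system is aromatic and both rings count as aromatic (benzofuran).
5 of the 6 rings are aromatic. Total: 5.

5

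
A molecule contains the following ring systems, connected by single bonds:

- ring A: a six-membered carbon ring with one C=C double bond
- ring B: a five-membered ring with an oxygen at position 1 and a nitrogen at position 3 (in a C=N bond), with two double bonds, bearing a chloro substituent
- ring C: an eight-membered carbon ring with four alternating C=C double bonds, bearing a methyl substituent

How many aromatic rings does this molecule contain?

1

Ring A has four sp³ carbons, so it is not fully conjugated — not aromatic (cyclohexene).
Ring B is fully conjugated (every ring atom contributes a p orbital); 2 ring double bonds (4 π electrons) plus a heteroatom lone pair (2) give 6 π electrons. 6 = 4(1)+2, so ring B is aromatic (oxazole).
Ring C has only sp² ring atoms; a planar conformation would have a fully conjugated π system of 8 electrons. But 8 = 4(2), which is 4n not 4n+2, so ring C is not aromatic (cyclooctatetraene) — cyclooctatetraene distorts into a non-planar tub to avoid antiaromaticity.
Aromatic: B. Total: 1.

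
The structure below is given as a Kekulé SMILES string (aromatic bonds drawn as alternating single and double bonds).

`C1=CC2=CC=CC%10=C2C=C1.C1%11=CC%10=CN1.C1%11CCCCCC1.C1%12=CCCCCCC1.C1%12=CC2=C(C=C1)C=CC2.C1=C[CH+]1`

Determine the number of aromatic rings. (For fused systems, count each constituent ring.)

5

The SMILES encodes two fused six-membered carbon rings, each with three alternating C=C double bonds; a five-membered ring of four carbons and one nitrogen bearing a hydrogen, with two C=C double bonds; a seven-membered saturated carbon ring; an eight-membered carbon ring with one C=C double bond; a six-membered carbon ring with three alternating C=C double bonds, fused to a five-membered carbon ring containing one C=C double bond and one sp³ carbon; a three-membered all-carbon ring bearing a positive charge on one carbon, with one C=C double bond.
The fused 6/6-membered bicyclic is a single π system with 10 sp² atoms and 10 π electrons from ring double bonds. 10 = 4(2)+2, so the system is aromatic and both rings count as aromatic (naphthalene).
The 5-membered ring with one N–H is fully conjugated (every ring atom contributes a p orbital); 2 ring double bonds (4 π electrons) plus a heteroatom lone pair (2) give 6 π electrons. Since 6 = 4n+2 (n=1), it is aromatic (pyrrole).
The 7-membered ring has only sp³ atoms, so it is not fully conjugated — not aromatic (cycloheptane).
The 8-membered ring has six sp³ carbons, so it is not fully conjugated — not aromatic (cyclooctene).
The 6-membered ring is planar and fully conjugated; 3 ring double bonds give 6 π electrons. That satisfies 4n+2 with n=1, so it is aromatic (benzene ring).
The 5-membered ring has one sp³ carbon, so it is not fully conjugated — not aromatic (cyclopentene ring).
The 3-membered ring has a continuous p-orbital overlap around the ring; 1 ring double bond (2 π electrons) plus the carbocation's empty p orbital (0, but keeps the ring conjugated) give 2 π electrons. 2 = 4(0)+2, so it is aromatic (cyclopropenyl cation).
5 of the 8 rings are aromatic. Total: 5.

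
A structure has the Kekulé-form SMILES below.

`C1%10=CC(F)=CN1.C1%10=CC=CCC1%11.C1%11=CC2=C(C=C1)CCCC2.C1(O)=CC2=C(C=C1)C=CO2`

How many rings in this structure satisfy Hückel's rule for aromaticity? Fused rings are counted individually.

The SMILES encodes a five-membered ring of four carbons and one nitrogen bearing a hydrogen, with two C=C double bonds; a six-membered carbon ring with two conjugated C=C double bonds and two sp³ carbons; a six-membered carbon ring with three alternating C=C double bonds, fused to a saturated six-membered carbon ring; a six-membered carbon ring with three alternating C=C double bonds, fused to a five-membered ring containing one oxygen and two C=C double bonds.
The 5-membered ring with one N–H is planar and fully conjugated; 2 ring double bonds (4 π electrons) plus a heteroatom lone pair (2) give 6 π electrons. That satisfies 4n+2 with n=1, so it is aromatic (pyrrole).
The 6-membered ring has two sp³ carbons, so it is not fully conjugated — not aromatic (1,3-cyclohexadiene).
The second 6-membered ring is planar and fully conjugated; 3 ring double bonds give 6 π electrons. That satisfies 4n+2 with n=1, so it is aromatic (benzene ring).
The third 6-membered ring has four sp³ carbons, so it is not fully conjugated — not aromatic (cyclohexane ring).
The fused 6/5-membered bicyclic (with one oxygen) is a single π system with 9 sp² atoms and 10 π electrons from ring double bonds plus a heteroatom lone pair. 10 = 4(2)+2, so the system is aromatic and both rings count as aromatic (benzofuran).
4 of the 6 rings are aromatic. Total: 4.

4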